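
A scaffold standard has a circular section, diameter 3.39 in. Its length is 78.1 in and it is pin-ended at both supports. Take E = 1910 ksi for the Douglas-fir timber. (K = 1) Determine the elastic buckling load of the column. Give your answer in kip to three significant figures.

P_cr ≈ 20.0 kip

I = πd⁴/64 = π×3.39⁴/64 = 6.483 in⁴
Effective length L_e = K·L = 1 × 78.1 = 78.10 in
P_cr = π²EI / L_e² = π² × 1910×10³ × 6.483 / 78.10² = 2.004×10^4 lb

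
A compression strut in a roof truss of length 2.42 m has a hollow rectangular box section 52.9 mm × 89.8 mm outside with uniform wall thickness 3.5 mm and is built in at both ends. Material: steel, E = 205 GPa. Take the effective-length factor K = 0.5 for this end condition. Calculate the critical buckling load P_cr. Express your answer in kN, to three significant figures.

Inner dimensions: h_i = 89.8 − 2×3.5 = 82.80 mm, b_i = 52.9 − 2×3.5 = 45.90 mm
Weak-axis I_min = (h_o·b_o³ − h_i·b_i³)/12 with b_o = 52.9, b_i = 45.90 mm (shorter outer/inner sides).
I_min = (89.8×52.9³ − 82.80×45.90³)/12 = 4.406×10^5 mm⁴
I = 4.406×10^5 mm⁴ = 4.406×10^-7 m⁴
Effective length L_e = K·L = 0.5 × 2.42 = 1.210 m
P_cr = π²EI / L_e² = π² × 205×10⁹ × 4.406×10^-7 / 1.210² = 6.088×10^5 N

P_cr ≈ 609 kN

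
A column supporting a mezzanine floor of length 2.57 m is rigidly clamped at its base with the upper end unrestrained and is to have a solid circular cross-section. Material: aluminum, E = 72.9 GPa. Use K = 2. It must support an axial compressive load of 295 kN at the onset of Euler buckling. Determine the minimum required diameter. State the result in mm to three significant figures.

L_e = K·L = 2 × 2.57 = 5.140 m
Required I = P_cr·L_e²/(π²E) = 2.950×10^5 × 5.140² / (π² × 7.29×10^10) = 1.083×10^-5 m⁴
I_req = 1.083×10^7 mm⁴
Solid circle: I = πd⁴/64  ⇒  d = (64I/π)^(1/4) = (64×1.083×10^7/π)^(1/4) = 122 mm

d ≈ 122 mm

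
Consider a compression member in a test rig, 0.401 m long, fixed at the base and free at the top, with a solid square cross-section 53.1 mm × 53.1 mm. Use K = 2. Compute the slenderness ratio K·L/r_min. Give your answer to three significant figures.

λ ≈ 52.3

I = a⁴/12 = 53.1⁴/12 = 6.625×10^5 mm⁴
A = 2.820×10^3 mm²;  r_min = √(I/A) = √(6.625×10^5/2.820×10^3) = 15.33 mm
L_e = K·L = 2 × 0.401 m = 0.8020 m = 802.00 mm
λ = L_e / r_min = 802.00 / 15.33 = 52.3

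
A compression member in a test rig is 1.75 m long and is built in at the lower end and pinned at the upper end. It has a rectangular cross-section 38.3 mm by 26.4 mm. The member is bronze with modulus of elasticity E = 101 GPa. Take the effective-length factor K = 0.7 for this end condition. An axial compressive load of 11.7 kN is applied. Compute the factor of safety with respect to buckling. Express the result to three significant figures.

Buckling occurs about the weak axis: I_min = h·b³/12 with b = 26.4 mm (the shorter side).
I_min = 38.3×26.4³/12 = 5.873×10^4 mm⁴
I = 5.873×10^4 mm⁴ = 5.873×10^-8 m⁴
Effective length L_e = K·L = 0.7 × 1.75 = 1.225 m
P_cr = π²EI / L_e² = π² × 101×10⁹ × 5.873×10^-8 / 1.225² = 3.901×10^4 N
Factor of safety n = P_cr / P = 39.010 / 11.7 = 3.33

n ≈ 3.33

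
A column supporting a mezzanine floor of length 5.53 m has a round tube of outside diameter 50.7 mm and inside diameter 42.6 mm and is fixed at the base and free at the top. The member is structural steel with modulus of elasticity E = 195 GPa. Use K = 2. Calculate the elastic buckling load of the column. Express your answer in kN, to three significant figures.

P_cr ≈ 2.56 kN

d_o = 50.7 mm, d_i = 42.6 mm
I = π(d_o⁴ − d_i⁴)/64 = π(50.7⁴ − 42.60⁴)/64 = 1.627×10^5 mm⁴
I = 1.627×10^5 mm⁴ = 1.627×10^-7 m⁴
Effective length L_e = K·L = 2 × 5.53 = 11.06 m
P_cr = π²EI / L_e² = π² × 195×10⁹ × 1.627×10^-7 / 11.06² = 2.559×10^3 N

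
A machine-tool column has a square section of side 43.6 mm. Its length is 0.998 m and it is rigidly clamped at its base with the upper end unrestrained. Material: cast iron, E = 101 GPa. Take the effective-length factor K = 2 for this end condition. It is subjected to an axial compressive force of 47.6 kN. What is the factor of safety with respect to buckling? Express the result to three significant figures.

I = a⁴/12 = 43.6⁴/12 = 3.011×10^5 mm⁴
I = 3.011×10^5 mm⁴ = 3.011×10^-7 m⁴
Effective length L_e = K·L = 2 × 0.998 = 1.996 m
P_cr = π²EI / L_e² = π² × 101×10⁹ × 3.011×10^-7 / 1.996² = 7.535×10^4 N
Factor of safety n = P_cr / P = 75.347 / 47.6 = 1.58

n ≈ 1.58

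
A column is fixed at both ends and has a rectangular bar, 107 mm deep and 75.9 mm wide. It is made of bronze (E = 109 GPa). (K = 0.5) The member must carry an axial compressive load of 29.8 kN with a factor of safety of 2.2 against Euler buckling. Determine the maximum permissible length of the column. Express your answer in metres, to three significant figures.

L_max ≈ 16.0 m

Buckling occurs about the weak axis: I_min = h·b³/12 with b = 75.9 mm (the shorter side).
I_min = 107×75.9³/12 = 3.899×10^6 mm⁴
I = 3.899×10^-6 m⁴
Required critical load P_cr = n·P = 2.2 × 29.8 = 65.56 kN = 6.556×10^4 N
From P_cr = π²EI/(K·L)²:  L = (1/K)·√(π²EI/P_cr) = (1/0.5)·√(π²×1.09×10^11×3.899×10^-6/6.556×10^4)
L = 16.0 m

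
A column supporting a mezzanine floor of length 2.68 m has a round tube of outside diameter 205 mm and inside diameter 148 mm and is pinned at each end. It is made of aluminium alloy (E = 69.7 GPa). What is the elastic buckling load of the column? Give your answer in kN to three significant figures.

d_o = 205 mm, d_i = 148 mm
I = π(d_o⁴ − d_i⁴)/64 = π(205⁴ − 148.0⁴)/64 = 6.314×10^7 mm⁴
I = 6.314×10^7 mm⁴ = 6.314×10^-5 m⁴
Effective length L_e = K·L = 1 × 2.68 = 2.680 m
P_cr = π²EI / L_e² = π² × 69.7×10⁹ × 6.314×10^-5 / 2.680² = 6.048×10^6 N

P_cr ≈ 6050 kN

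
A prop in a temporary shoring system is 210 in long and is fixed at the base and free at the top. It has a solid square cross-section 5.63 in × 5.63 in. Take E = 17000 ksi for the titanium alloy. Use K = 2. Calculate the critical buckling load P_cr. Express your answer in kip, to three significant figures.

P_cr ≈ 79.6 kip

I = a⁴/12 = 5.63⁴/12 = 83.72 in⁴
Effective length L_e = K·L = 2 × 210 = 420.0 in
P_cr = π²EI / L_e² = π² × 17000×10³ × 83.72 / 420.0² = 7.963×10^4 lb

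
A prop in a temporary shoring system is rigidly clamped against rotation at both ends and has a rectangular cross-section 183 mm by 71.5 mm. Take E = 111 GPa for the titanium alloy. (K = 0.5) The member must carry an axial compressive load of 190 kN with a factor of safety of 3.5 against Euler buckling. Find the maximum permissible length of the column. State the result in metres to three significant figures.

Buckling occurs about the weak axis: I_min = h·b³/12 with b = 71.5 mm (the shorter side).
I_min = 183×71.5³/12 = 5.574×10^6 mm⁴
I = 5.574×10^-6 m⁴
Required critical load P_cr = n·P = 3.5 × 190 = 665.0 kN = 6.650×10^5 N
From P_cr = π²EI/(K·L)²:  L = (1/K)·√(π²EI/P_cr) = (1/0.5)·√(π²×1.11×10^11×5.574×10^-6/6.650×10^5)
L = 6.06 m

L_max ≈ 6.06 m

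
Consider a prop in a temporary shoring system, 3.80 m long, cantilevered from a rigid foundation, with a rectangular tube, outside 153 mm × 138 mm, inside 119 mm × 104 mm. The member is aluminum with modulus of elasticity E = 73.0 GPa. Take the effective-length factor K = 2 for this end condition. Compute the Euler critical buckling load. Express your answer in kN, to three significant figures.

Weak-axis I_min = (h_o·b_o³ − h_i·b_i³)/12 with b_o = 138, b_i = 104.0 mm (shorter outer/inner sides).
I_min = (153×138³ − 119.0×104.0³)/12 = 2.235×10^7 mm⁴
I = 2.235×10^7 mm⁴ = 2.235×10^-5 m⁴
Effective length L_e = K·L = 2 × 3.80 = 7.600 m
P_cr = π²EI / L_e² = π² × 73.0×10⁹ × 2.235×10^-5 / 7.600² = 2.788×10^5 N

P_cr ≈ 279 kN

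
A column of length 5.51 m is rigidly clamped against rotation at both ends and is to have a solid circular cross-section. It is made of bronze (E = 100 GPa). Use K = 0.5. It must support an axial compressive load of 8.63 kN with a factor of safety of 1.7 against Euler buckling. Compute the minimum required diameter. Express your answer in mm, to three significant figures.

d ≈ 38.9 mm

Required P_cr = n·P = 1.7 × 8.63 = 14.67 kN
L_e = K·L = 0.5 × 5.51 = 2.755 m
Required I = P_cr·L_e²/(π²E) = 1.467×10^4 × 2.755² / (π² × 1.00×10^11) = 1.128×10^-7 m⁴
I_req = 1.128×10^5 mm⁴
Solid circle: I = πd⁴/64  ⇒  d = (64I/π)^(1/4) = (64×1.128×10^5/π)^(1/4) = 38.9 mm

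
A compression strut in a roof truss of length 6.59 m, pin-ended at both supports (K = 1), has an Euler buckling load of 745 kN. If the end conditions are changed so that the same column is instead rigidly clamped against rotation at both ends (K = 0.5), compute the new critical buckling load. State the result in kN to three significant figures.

P_cr ≈ 2980 kN

P_cr ∝ 1/K², so P_cr,new = P_cr,old × (K_old/K_new)² = 745 × (1/0.5)²
= 745 × 4.000 = 2980 kN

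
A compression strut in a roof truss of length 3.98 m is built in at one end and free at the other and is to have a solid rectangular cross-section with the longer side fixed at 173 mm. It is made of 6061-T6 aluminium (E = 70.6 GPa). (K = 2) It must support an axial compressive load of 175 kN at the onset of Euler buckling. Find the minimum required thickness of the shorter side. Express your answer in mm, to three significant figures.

b ≈ 103 mm

L_e = K·L = 2 × 3.98 = 7.960 m
Required I = P_cr·L_e²/(π²E) = 1.750×10^5 × 7.960² / (π² × 7.06×10^10) = 1.591×10^-5 m⁴
I_req = 1.591×10^7 mm⁴
Rectangle, weak axis: I_min = h·b³/12 with h = 173 mm fixed  ⇒  b = (12I/h)^(1/3) = 103 mm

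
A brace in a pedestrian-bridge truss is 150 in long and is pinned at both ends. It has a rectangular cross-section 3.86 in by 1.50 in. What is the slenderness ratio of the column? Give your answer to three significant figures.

λ ≈ 346

For a rectangle r_min = b/√12 = 1.50/√12 = 0.4330 in
L_e = K·L = 1 × 150 = 150.0 in
λ = L_e / r_min = 150.00 / 0.4330 = 346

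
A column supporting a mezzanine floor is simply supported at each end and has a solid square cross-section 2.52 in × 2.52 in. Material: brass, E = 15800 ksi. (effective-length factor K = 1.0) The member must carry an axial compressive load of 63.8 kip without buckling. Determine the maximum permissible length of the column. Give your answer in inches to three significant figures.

I = a⁴/12 = 2.52⁴/12 = 3.361 in⁴
At the buckling limit P_cr = P = 6.380×10^4 lb
From P_cr = π²EI/(K·L)²:  L = (1/K)·√(π²EI/P_cr) = (1/1)·√(π²×1.58×10^7×3.361/6.380×10^4)
L = 90.6 in

L_max ≈ 90.6 in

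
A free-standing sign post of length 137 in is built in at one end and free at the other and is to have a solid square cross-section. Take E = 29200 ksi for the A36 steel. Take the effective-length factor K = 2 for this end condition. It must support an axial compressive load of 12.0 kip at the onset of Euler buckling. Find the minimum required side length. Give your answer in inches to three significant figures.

a ≈ 2.47 in

L_e = K·L = 2 × 137 = 274.0 in
Required I = P_cr·L_e²/(π²E) = 1.200×10^4 × 274.0² / (π² × 2.92×10^7) = 3.126 in⁴
Solid square: I = a⁴/12  ⇒  a = (12I)^(1/4) = (12×3.126)^(1/4) = 2.47 in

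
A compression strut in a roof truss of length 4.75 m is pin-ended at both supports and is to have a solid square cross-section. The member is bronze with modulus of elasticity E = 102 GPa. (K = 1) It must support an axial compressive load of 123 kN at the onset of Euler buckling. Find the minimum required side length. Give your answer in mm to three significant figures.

L_e = K·L = 1 × 4.75 = 4.750 m
Required I = P_cr·L_e²/(π²E) = 1.230×10^5 × 4.750² / (π² × 1.02×10^11) = 2.757×10^-6 m⁴
I_req = 2.757×10^6 mm⁴
Solid square: I = a⁴/12  ⇒  a = (12I)^(1/4) = (12×2.757×10^6)^(1/4) = 75.8 mm

a ≈ 75.8 mm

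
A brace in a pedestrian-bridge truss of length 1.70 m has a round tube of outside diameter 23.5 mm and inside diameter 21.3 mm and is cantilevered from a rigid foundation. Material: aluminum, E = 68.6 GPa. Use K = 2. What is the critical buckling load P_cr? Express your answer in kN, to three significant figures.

P_cr ≈ 0.285 kN

d_o = 23.5 mm, d_i = 21.3 mm
I = π(d_o⁴ − d_i⁴)/64 = π(23.5⁴ − 21.30⁴)/64 = 4.867×10^3 mm⁴
I = 4.867×10^3 mm⁴ = 4.867×10^-9 m⁴
Effective length L_e = K·L = 2 × 1.70 = 3.400 m
P_cr = π²EI / L_e² = π² × 68.6×10⁹ × 4.867×10^-9 / 3.400² = 285.0 N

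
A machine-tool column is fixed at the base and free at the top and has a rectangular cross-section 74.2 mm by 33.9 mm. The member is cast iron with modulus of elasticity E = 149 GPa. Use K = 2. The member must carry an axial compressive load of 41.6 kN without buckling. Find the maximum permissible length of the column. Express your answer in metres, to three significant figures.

Buckling occurs about the weak axis: I_min = h·b³/12 with b = 33.9 mm (the shorter side).
I_min = 74.2×33.9³/12 = 2.409×10^5 mm⁴
I = 2.409×10^-7 m⁴
At the buckling limit P_cr = P = 4.160×10^4 N
From P_cr = π²EI/(K·L)²:  L = (1/K)·√(π²EI/P_cr) = (1/2)·√(π²×1.49×10^11×2.409×10^-7/4.160×10^4)
L = 1.46 m

L_max ≈ 1.46 m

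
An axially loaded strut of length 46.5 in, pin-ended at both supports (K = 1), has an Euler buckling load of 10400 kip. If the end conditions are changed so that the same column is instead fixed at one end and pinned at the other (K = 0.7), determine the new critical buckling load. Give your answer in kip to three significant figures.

P_cr ∝ 1/K², so P_cr,new = P_cr,old × (K_old/K_new)² = 10400 × (1/0.7)²
= 10400 × 2.041 = 21200 kip

P_cr ≈ 21200 kip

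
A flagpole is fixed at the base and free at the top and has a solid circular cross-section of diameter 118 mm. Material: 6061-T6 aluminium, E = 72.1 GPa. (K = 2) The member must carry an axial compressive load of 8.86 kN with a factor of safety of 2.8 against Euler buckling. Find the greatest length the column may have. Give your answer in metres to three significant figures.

I = πd⁴/64 = π×118⁴/64 = 9.517×10^6 mm⁴
I = 9.517×10^-6 m⁴
Required critical load P_cr = n·P = 2.8 × 8.86 = 24.81 kN = 2.481×10^4 N
From P_cr = π²EI/(K·L)²:  L = (1/K)·√(π²EI/P_cr) = (1/2)·√(π²×7.21×10^10×9.517×10^-6/2.481×10^4)
L = 8.26 m

L_max ≈ 8.26 m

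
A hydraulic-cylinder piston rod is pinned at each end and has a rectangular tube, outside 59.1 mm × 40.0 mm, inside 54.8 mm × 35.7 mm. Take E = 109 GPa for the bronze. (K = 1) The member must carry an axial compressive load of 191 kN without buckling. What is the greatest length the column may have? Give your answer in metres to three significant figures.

Weak-axis I_min = (h_o·b_o³ − h_i·b_i³)/12 with b_o = 40.0, b_i = 35.70 mm (shorter outer/inner sides).
I_min = (59.1×40.0³ − 54.80×35.70³)/12 = 1.074×10^5 mm⁴
I = 1.074×10^-7 m⁴
At the buckling limit P_cr = P = 1.910×10^5 N
From P_cr = π²EI/(K·L)²:  L = (1/K)·√(π²EI/P_cr) = (1/1)·√(π²×1.09×10^11×1.074×10^-7/1.910×10^5)
L = 0.778 m

L_max ≈ 0.778 m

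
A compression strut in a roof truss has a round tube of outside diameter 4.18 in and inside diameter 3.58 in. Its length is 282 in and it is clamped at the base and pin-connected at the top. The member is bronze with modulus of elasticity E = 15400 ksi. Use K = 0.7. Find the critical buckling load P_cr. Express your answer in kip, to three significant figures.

d_o = 4.18 in, d_i = 3.58 in
I = π(d_o⁴ − d_i⁴)/64 = π(4.18⁴ − 3.580⁴)/64 = 6.923 in⁴
Effective length L_e = K·L = 0.7 × 282 = 197.4 in
P_cr = π²EI / L_e² = π² × 15400×10³ × 6.923 / 197.4² = 2.700×10^4 lb

P_cr ≈ 27.0 kip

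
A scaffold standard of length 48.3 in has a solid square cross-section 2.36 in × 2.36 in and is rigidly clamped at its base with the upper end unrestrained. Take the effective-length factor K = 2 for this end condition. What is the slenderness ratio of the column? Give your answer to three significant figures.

For a square r = a/√12 = 2.36/√12 = 0.6813 in
L_e = K·L = 2 × 48.3 = 96.60 in
λ = L_e / r_min = 96.600 / 0.6813 = 142

λ ≈ 142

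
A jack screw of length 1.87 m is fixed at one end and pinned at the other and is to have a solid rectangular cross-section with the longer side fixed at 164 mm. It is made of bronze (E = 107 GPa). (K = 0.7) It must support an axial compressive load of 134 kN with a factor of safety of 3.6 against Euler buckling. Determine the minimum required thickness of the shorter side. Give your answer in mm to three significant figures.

Required P_cr = n·P = 3.6 × 134 = 482.4 kN
L_e = K·L = 0.7 × 1.87 = 1.309 m
Required I = P_cr·L_e²/(π²E) = 4.824×10^5 × 1.309² / (π² × 1.07×10^11) = 7.827×10^-7 m⁴
I_req = 7.827×10^5 mm⁴
Rectangle, weak axis: I_min = h·b³/12 with h = 164 mm fixed  ⇒  b = (12I/h)^(1/3) = 38.5 mm

b ≈ 38.5 mm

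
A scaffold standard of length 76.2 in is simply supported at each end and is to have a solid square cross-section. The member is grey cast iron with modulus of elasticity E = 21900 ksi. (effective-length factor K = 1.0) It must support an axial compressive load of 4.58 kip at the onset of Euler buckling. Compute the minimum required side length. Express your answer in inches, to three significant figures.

a ≈ 1.10 in

L_e = K·L = 1 × 76.2 = 76.20 in
Required I = P_cr·L_e²/(π²E) = 4.580×10^3 × 76.20² / (π² × 2.19×10^7) = 0.1230 in⁴
Solid square: I = a⁴/12  ⇒  a = (12I)^(1/4) = (12×0.1230)^(1/4) = 1.10 in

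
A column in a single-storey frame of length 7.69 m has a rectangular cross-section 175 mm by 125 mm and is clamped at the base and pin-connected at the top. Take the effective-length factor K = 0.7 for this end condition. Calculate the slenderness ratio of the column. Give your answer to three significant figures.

Buckling occurs about the weak axis: I_min = h·b³/12 with b = 125 mm (the shorter side).
I_min = 175×125³/12 = 2.848×10^7 mm⁴
A = 2.188×10^4 mm²;  r_min = √(I/A) = √(2.848×10^7/2.188×10^4) = 36.08 mm
L_e = K·L = 0.7 × 7.69 m = 5.383 m = 5383.0 mm
λ = L_e / r_min = 5383.0 / 36.08 = 149

λ ≈ 149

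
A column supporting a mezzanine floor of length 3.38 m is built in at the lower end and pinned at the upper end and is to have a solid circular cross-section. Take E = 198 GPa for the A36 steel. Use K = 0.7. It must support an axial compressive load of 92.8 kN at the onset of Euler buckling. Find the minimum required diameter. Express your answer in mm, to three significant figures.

d ≈ 48.2 mm

L_e = K·L = 0.7 × 3.38 = 2.366 m
Required I = P_cr·L_e²/(π²E) = 9.280×10^4 × 2.366² / (π² × 1.98×10^11) = 2.658×10^-7 m⁴
I_req = 2.658×10^5 mm⁴
Solid circle: I = πd⁴/64  ⇒  d = (64I/π)^(1/4) = (64×2.658×10^5/π)^(1/4) = 48.2 mm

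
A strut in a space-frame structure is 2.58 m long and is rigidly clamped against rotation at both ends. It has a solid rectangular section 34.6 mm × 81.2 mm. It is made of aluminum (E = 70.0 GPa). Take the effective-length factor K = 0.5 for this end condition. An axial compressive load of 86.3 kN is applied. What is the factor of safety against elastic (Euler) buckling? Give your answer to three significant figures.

n ≈ 1.35

Buckling occurs about the weak axis: I_min = h·b³/12 with b = 34.6 mm (the shorter side).
I_min = 81.2×34.6³/12 = 2.803×10^5 mm⁴
I = 2.803×10^5 mm⁴ = 2.803×10^-7 m⁴
Effective length L_e = K·L = 0.5 × 2.58 = 1.290 m
P_cr = π²EI / L_e² = π² × 70.0×10⁹ × 2.803×10^-7 / 1.290² = 1.164×10^5 N
Factor of safety n = P_cr / P = 116.36 / 86.3 = 1.35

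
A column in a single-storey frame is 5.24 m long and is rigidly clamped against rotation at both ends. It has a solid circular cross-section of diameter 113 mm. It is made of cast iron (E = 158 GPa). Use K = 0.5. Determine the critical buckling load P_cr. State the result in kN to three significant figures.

P_cr ≈ 1820 kN

I = πd⁴/64 = π×113⁴/64 = 8.004×10^6 mm⁴
I = 8.004×10^6 mm⁴ = 8.004×10^-6 m⁴
Effective length L_e = K·L = 0.5 × 5.24 = 2.620 m
P_cr = π²EI / L_e² = π² × 158×10⁹ × 8.004×10^-6 / 2.620² = 1.818×10^6 N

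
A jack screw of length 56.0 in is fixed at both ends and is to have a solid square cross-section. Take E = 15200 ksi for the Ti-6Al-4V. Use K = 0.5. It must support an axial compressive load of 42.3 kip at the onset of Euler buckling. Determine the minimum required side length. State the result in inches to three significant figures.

L_e = K·L = 0.5 × 56.0 = 28.00 in
Required I = P_cr·L_e²/(π²E) = 4.230×10^4 × 28.00² / (π² × 1.52×10^7) = 0.2211 in⁴
Solid square: I = a⁴/12  ⇒  a = (12I)^(1/4) = (12×0.2211)^(1/4) = 1.28 in

a ≈ 1.28 in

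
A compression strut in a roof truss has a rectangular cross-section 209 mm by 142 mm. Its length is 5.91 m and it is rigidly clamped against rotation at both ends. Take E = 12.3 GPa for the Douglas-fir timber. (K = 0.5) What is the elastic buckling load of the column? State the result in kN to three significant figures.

P_cr ≈ 693 kN

Buckling occurs about the weak axis: I_min = h·b³/12 with b = 142 mm (the shorter side).
I_min = 209×142³/12 = 4.987×10^7 mm⁴
I = 4.987×10^7 mm⁴ = 4.987×10^-5 m⁴
Effective length L_e = K·L = 0.5 × 5.91 = 2.955 m
P_cr = π²EI / L_e² = π² × 12.3×10⁹ × 4.987×10^-5 / 2.955² = 6.933×10^5 N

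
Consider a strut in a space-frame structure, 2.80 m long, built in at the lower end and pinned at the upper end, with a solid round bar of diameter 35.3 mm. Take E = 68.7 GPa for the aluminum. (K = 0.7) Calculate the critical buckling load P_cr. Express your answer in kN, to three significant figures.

I = πd⁴/64 = π×35.3⁴/64 = 7.622×10^4 mm⁴
I = 7.622×10^4 mm⁴ = 7.622×10^-8 m⁴
Effective length L_e = K·L = 0.7 × 2.80 = 1.960 m
P_cr = π²EI / L_e² = π² × 68.7×10⁹ × 7.622×10^-8 / 1.960² = 1.345×10^4 N

P_cr ≈ 13.5 kN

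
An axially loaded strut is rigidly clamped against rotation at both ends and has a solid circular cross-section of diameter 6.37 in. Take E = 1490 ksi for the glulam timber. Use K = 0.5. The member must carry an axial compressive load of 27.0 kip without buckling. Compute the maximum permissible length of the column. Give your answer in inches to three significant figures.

I = πd⁴/64 = π×6.37⁴/64 = 80.82 in⁴
At the buckling limit P_cr = P = 2.700×10^4 lb
From P_cr = π²EI/(K·L)²:  L = (1/K)·√(π²EI/P_cr) = (1/0.5)·√(π²×1.49×10^6×80.82/2.700×10^4)
L = 420 in

L_max ≈ 420 in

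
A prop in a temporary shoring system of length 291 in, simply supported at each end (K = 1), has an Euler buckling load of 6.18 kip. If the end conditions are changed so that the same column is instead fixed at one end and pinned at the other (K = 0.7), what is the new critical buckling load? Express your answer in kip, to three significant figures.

P_cr ∝ 1/K², so P_cr,new = P_cr,old × (K_old/K_new)² = 6.18 × (1/0.7)²
= 6.18 × 2.041 = 12.6 kip

P_cr ≈ 12.6 kip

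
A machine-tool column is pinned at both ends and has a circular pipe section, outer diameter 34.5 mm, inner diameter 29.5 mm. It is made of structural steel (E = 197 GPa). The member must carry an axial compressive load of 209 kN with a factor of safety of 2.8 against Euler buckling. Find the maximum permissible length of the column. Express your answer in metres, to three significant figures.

d_o = 34.5 mm, d_i = 29.5 mm
I = π(d_o⁴ − d_i⁴)/64 = π(34.5⁴ − 29.50⁴)/64 = 3.237×10^4 mm⁴
I = 3.237×10^-8 m⁴
Required critical load P_cr = n·P = 2.8 × 209 = 585.2 kN = 5.852×10^5 N
From P_cr = π²EI/(K·L)²:  L = (1/K)·√(π²EI/P_cr) = (1/1)·√(π²×1.97×10^11×3.237×10^-8/5.852×10^5)
L = 0.328 m

L_max ≈ 0.328 m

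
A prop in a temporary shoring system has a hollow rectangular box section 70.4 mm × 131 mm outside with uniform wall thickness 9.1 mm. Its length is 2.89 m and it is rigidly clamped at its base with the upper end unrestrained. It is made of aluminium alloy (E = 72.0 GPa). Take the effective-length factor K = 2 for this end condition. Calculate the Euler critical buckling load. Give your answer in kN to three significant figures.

Inner dimensions: h_i = 131 − 2×9.1 = 112.8 mm, b_i = 70.4 − 2×9.1 = 52.20 mm
Weak-axis I_min = (h_o·b_o³ − h_i·b_i³)/12 with b_o = 70.4, b_i = 52.20 mm (shorter outer/inner sides).
I_min = (131×70.4³ − 112.8×52.20³)/12 = 2.472×10^6 mm⁴
I = 2.472×10^6 mm⁴ = 2.472×10^-6 m⁴
Effective length L_e = K·L = 2 × 2.89 = 5.780 m
P_cr = π²EI / L_e² = π² × 72.0×10⁹ × 2.472×10^-6 / 5.780² = 5.258×10^4 N

P_cr ≈ 52.6 kN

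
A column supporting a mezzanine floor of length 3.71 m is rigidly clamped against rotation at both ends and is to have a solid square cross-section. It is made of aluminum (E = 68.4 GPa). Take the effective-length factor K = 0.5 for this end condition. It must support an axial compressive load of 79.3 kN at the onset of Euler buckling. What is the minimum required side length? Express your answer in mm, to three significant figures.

a ≈ 46.9 mm

L_e = K·L = 0.5 × 3.71 = 1.855 m
Required I = P_cr·L_e²/(π²E) = 7.930×10^4 × 1.855² / (π² × 6.84×10^10) = 4.042×10^-7 m⁴
I_req = 4.042×10^5 mm⁴
Solid square: I = a⁴/12  ⇒  a = (12I)^(1/4) = (12×4.042×10^5)^(1/4) = 46.9 mm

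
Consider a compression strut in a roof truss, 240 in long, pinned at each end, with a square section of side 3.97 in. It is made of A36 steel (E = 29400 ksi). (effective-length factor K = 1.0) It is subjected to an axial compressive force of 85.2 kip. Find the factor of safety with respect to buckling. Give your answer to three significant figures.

I = a⁴/12 = 3.97⁴/12 = 20.70 in⁴
Effective length L_e = K·L = 1 × 240 = 240.0 in
P_cr = π²EI / L_e² = π² × 29400×10³ × 20.70 / 240.0² = 1.043×10^5 lb
Factor of safety n = P_cr / P = 104.28 / 85.2 = 1.22

n ≈ 1.22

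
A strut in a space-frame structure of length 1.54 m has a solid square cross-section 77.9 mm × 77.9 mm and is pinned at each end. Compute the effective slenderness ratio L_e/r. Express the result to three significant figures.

I = a⁴/12 = 77.9⁴/12 = 3.069×10^6 mm⁴
A = 6.068×10^3 mm²;  r_min = √(I/A) = √(3.069×10^6/6.068×10^3) = 22.49 mm
L_e = K·L = 1 × 1.54 m = 1.540 m = 1540.0 mm
λ = L_e / r_min = 1540.0 / 22.49 = 68.5

λ ≈ 68.5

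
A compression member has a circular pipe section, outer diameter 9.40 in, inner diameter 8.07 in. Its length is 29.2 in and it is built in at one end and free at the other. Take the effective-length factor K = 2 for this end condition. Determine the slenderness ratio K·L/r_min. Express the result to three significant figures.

λ ≈ 18.9

d_o = 9.40 in, d_i = 8.07 in
I = π(d_o⁴ − d_i⁴)/64 = π(9.40⁴ − 8.070⁴)/64 = 175.1 in⁴
A = 18.25 in²;  r_min = √(I/A) = √(175.1/18.25) = 3.097 in
L_e = K·L = 2 × 29.2 = 58.40 in
λ = L_e / r_min = 58.400 / 3.097 = 18.9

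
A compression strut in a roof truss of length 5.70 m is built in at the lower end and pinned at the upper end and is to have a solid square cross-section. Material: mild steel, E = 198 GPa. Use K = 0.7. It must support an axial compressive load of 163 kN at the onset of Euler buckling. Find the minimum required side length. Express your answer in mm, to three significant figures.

L_e = K·L = 0.7 × 5.70 = 3.990 m
Required I = P_cr·L_e²/(π²E) = 1.630×10^5 × 3.990² / (π² × 1.98×10^11) = 1.328×10^-6 m⁴
I_req = 1.328×10^6 mm⁴
Solid square: I = a⁴/12  ⇒  a = (12I)^(1/4) = (12×1.328×10^6)^(1/4) = 63.2 mm

a ≈ 63.2 mm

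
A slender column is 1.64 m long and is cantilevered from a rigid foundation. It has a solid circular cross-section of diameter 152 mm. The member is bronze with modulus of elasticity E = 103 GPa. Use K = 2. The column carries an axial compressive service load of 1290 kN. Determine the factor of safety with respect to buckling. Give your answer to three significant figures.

I = πd⁴/64 = π×152⁴/64 = 2.620×10^7 mm⁴
I = 2.620×10^7 mm⁴ = 2.620×10^-5 m⁴
Effective length L_e = K·L = 2 × 1.64 = 3.280 m
P_cr = π²EI / L_e² = π² × 103×10⁹ × 2.620×10^-5 / 3.280² = 2.476×10^6 N
Factor of safety n = P_cr / P = 2475.9 / 1290 = 1.92

n ≈ 1.92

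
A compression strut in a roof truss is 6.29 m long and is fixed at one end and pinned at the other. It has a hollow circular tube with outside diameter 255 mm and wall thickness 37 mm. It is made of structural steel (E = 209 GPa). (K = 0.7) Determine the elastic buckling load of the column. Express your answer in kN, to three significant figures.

Inner diameter d_i = 255 − 2×37 = 181.0 mm
I = π(d_o⁴ − d_i⁴)/64 = π(255⁴ − 181.0⁴)/64 = 1.549×10^8 mm⁴
I = 1.549×10^8 mm⁴ = 1.549×10^-4 m⁴
Effective length L_e = K·L = 0.7 × 6.29 = 4.403 m
P_cr = π²EI / L_e² = π² × 209×10⁹ × 1.549×10^-4 / 4.403² = 1.648×10^7 N

P_cr ≈ 16500 kN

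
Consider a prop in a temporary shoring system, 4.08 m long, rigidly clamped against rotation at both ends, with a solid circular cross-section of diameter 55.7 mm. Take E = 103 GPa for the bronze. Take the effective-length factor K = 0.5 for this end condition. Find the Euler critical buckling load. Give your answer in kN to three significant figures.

P_cr ≈ 115 kN

I = πd⁴/64 = π×55.7⁴/64 = 4.725×10^5 mm⁴
I = 4.725×10^5 mm⁴ = 4.725×10^-7 m⁴
Effective length L_e = K·L = 0.5 × 4.08 = 2.040 m
P_cr = π²EI / L_e² = π² × 103×10⁹ × 4.725×10^-7 / 2.040² = 1.154×10^5 N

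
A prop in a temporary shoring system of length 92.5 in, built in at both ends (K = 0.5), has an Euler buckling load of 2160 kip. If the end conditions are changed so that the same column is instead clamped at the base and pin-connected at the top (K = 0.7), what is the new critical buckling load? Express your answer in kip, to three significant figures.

P_cr ≈ 1100 kip

P_cr ∝ 1/K², so P_cr,new = P_cr,old × (K_old/K_new)² = 2160 × (0.5/0.7)²
= 2160 × 0.5102 = 1100 kip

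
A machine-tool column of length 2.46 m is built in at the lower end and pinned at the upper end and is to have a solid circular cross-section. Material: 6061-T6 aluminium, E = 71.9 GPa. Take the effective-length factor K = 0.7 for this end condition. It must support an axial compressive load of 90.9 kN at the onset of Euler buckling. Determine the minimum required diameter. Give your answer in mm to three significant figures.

d ≈ 52.7 mm

L_e = K·L = 0.7 × 2.46 = 1.722 m
Required I = P_cr·L_e²/(π²E) = 9.090×10^4 × 1.722² / (π² × 7.19×10^10) = 3.798×10^-7 m⁴
I_req = 3.798×10^5 mm⁴
Solid circle: I = πd⁴/64  ⇒  d = (64I/π)^(1/4) = (64×3.798×10^5/π)^(1/4) = 52.7 mm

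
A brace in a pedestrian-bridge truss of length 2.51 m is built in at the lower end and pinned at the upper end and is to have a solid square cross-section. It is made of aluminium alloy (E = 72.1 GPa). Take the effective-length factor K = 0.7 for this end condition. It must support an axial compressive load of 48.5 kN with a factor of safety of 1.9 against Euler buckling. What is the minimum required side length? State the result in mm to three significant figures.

a ≈ 46.8 mm

Required P_cr = n·P = 1.9 × 48.5 = 92.15 kN
L_e = K·L = 0.7 × 2.51 = 1.757 m
Required I = P_cr·L_e²/(π²E) = 9.215×10^4 × 1.757² / (π² × 7.21×10^10) = 3.998×10^-7 m⁴
I_req = 3.998×10^5 mm⁴
Solid square: I = a⁴/12  ⇒  a = (12I)^(1/4) = (12×3.998×10^5)^(1/4) = 46.8 mm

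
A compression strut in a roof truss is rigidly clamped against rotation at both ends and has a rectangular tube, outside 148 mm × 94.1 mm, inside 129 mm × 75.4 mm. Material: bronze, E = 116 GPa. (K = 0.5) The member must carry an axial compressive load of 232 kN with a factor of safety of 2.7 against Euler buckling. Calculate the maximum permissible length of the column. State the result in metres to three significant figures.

Weak-axis I_min = (h_o·b_o³ − h_i·b_i³)/12 with b_o = 94.1, b_i = 75.40 mm (shorter outer/inner sides).
I_min = (148×94.1³ − 129.0×75.40³)/12 = 5.668×10^6 mm⁴
I = 5.668×10^-6 m⁴
Required critical load P_cr = n·P = 2.7 × 232 = 626.4 kN = 6.264×10^5 N
From P_cr = π²EI/(K·L)²:  L = (1/K)·√(π²EI/P_cr) = (1/0.5)·√(π²×1.16×10^11×5.668×10^-6/6.264×10^5)
L = 6.44 m

L_max ≈ 6.44 m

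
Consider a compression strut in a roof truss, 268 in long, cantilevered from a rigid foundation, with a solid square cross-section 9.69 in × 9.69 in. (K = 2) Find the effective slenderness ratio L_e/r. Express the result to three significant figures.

I = a⁴/12 = 9.69⁴/12 = 734.7 in⁴
A = 93.90 in²;  r_min = √(I/A) = √(734.7/93.90) = 2.797 in
L_e = K·L = 2 × 268 = 536.0 in
λ = L_e / r_min = 536.00 / 2.797 = 192

λ ≈ 192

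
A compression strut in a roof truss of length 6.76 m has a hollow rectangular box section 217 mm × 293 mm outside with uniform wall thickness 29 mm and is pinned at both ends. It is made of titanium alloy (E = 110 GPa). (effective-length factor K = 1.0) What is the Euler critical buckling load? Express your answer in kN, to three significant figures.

Inner dimensions: h_i = 293 − 2×29 = 235.0 mm, b_i = 217 − 2×29 = 159.0 mm
Weak-axis I_min = (h_o·b_o³ − h_i·b_i³)/12 with b_o = 217, b_i = 159.0 mm (shorter outer/inner sides).
I_min = (293×217³ − 235.0×159.0³)/12 = 1.708×10^8 mm⁴
I = 1.708×10^8 mm⁴ = 1.708×10^-4 m⁴
Effective length L_e = K·L = 1 × 6.76 = 6.760 m
P_cr = π²EI / L_e² = π² × 110×10⁹ × 1.708×10^-4 / 6.760² = 4.057×10^6 N

P_cr ≈ 4060 kN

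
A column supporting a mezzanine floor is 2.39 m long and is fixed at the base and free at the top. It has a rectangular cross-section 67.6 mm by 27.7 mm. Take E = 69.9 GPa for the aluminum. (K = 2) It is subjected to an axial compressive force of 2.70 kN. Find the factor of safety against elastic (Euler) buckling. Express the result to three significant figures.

n ≈ 1.34

Buckling occurs about the weak axis: I_min = h·b³/12 with b = 27.7 mm (the shorter side).
I_min = 67.6×27.7³/12 = 1.197×10^5 mm⁴
I = 1.197×10^5 mm⁴ = 1.197×10^-7 m⁴
Effective length L_e = K·L = 2 × 2.39 = 4.780 m
P_cr = π²EI / L_e² = π² × 69.9×10⁹ × 1.197×10^-7 / 4.780² = 3.615×10^3 N
Factor of safety n = P_cr / P = 3.6151 / 2.70 = 1.34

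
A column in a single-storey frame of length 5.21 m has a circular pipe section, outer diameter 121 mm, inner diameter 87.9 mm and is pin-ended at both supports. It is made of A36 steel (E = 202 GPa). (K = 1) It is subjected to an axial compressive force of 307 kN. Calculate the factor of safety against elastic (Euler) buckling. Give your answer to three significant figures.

d_o = 121 mm, d_i = 87.9 mm
I = π(d_o⁴ − d_i⁴)/64 = π(121⁴ − 87.90⁴)/64 = 7.592×10^6 mm⁴
I = 7.592×10^6 mm⁴ = 7.592×10^-6 m⁴
Effective length L_e = K·L = 1 × 5.21 = 5.210 m
P_cr = π²EI / L_e² = π² × 202×10⁹ × 7.592×10^-6 / 5.210² = 5.576×10^5 N
Factor of safety n = P_cr / P = 557.61 / 307 = 1.82

n ≈ 1.82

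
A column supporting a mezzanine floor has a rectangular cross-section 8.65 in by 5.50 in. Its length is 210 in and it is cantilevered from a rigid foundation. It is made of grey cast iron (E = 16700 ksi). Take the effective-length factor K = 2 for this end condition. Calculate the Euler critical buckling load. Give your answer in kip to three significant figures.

Buckling occurs about the weak axis: I_min = h·b³/12 with b = 5.50 in (the shorter side).
I_min = 8.65×5.50³/12 = 119.9 in⁴
Effective length L_e = K·L = 2 × 210 = 420.0 in
P_cr = π²EI / L_e² = π² × 16700×10³ × 119.9 / 420.0² = 1.121×10^5 lb

P_cr ≈ 112 kip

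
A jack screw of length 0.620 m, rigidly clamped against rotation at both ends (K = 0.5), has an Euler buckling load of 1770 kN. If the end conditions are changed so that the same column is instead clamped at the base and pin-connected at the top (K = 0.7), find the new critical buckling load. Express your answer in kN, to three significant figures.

P_cr ≈ 903 kN

P_cr ∝ 1/K², so P_cr,new = P_cr,old × (K_old/K_new)² = 1770 × (0.5/0.7)²
= 1770 × 0.5102 = 903 kN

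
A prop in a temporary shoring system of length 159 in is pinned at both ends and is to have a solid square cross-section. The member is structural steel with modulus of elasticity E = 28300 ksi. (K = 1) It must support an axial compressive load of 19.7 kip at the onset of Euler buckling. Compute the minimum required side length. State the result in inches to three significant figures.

L_e = K·L = 1 × 159 = 159.0 in
Required I = P_cr·L_e²/(π²E) = 1.970×10^4 × 159.0² / (π² × 2.83×10^7) = 1.783 in⁴
Solid square: I = a⁴/12  ⇒  a = (12I)^(1/4) = (12×1.783)^(1/4) = 2.15 in

a ≈ 2.15 in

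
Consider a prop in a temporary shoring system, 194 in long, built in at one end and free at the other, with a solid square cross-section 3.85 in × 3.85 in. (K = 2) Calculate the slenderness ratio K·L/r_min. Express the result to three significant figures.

λ ≈ 349

For a square r = a/√12 = 3.85/√12 = 1.111 in
L_e = K·L = 2 × 194 = 388.0 in
λ = L_e / r_min = 388.00 / 1.111 = 349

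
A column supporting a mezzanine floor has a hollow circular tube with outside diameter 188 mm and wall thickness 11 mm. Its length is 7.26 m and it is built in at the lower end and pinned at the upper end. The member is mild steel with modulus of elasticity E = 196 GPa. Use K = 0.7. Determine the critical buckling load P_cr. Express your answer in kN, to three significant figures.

Inner diameter d_i = 188 − 2×11 = 166.0 mm
I = π(d_o⁴ − d_i⁴)/64 = π(188⁴ − 166.0⁴)/64 = 2.405×10^7 mm⁴
I = 2.405×10^7 mm⁴ = 2.405×10^-5 m⁴
Effective length L_e = K·L = 0.7 × 7.26 = 5.082 m
P_cr = π²EI / L_e² = π² × 196×10⁹ × 2.405×10^-5 / 5.082² = 1.801×10^6 N

P_cr ≈ 1800 kN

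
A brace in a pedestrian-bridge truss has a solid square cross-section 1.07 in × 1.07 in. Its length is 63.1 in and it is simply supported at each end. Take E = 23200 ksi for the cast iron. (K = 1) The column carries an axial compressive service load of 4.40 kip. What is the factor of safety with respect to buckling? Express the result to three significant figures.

n ≈ 1.43

I = a⁴/12 = 1.07⁴/12 = 0.1092 in⁴
Effective length L_e = K·L = 1 × 63.1 = 63.10 in
P_cr = π²EI / L_e² = π² × 23200×10³ × 0.1092 / 63.10² = 6.282×10^3 lb
Factor of safety n = P_cr / P = 6.2818 / 4.40 = 1.43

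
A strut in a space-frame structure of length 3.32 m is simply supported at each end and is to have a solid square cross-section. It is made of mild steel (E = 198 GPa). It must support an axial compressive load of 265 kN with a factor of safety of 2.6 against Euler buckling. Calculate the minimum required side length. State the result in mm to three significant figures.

a ≈ 82.6 mm

Required P_cr = n·P = 2.6 × 265 = 689.0 kN
L_e = K·L = 1 × 3.32 = 3.320 m
Required I = P_cr·L_e²/(π²E) = 6.890×10^5 × 3.320² / (π² × 1.98×10^11) = 3.886×10^-6 m⁴
I_req = 3.886×10^6 mm⁴
Solid square: I = a⁴/12  ⇒  a = (12I)^(1/4) = (12×3.886×10^6)^(1/4) = 82.6 mm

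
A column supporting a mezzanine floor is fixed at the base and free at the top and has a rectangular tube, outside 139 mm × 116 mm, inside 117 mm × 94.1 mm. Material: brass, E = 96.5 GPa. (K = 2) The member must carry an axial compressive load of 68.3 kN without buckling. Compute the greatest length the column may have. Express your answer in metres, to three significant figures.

Weak-axis I_min = (h_o·b_o³ − h_i·b_i³)/12 with b_o = 116, b_i = 94.10 mm (shorter outer/inner sides).
I_min = (139×116³ − 117.0×94.10³)/12 = 9.956×10^6 mm⁴
I = 9.956×10^-6 m⁴
At the buckling limit P_cr = P = 6.830×10^4 N
From P_cr = π²EI/(K·L)²:  L = (1/K)·√(π²EI/P_cr) = (1/2)·√(π²×9.65×10^10×9.956×10^-6/6.830×10^4)
L = 5.89 m

L_max ≈ 5.89 m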